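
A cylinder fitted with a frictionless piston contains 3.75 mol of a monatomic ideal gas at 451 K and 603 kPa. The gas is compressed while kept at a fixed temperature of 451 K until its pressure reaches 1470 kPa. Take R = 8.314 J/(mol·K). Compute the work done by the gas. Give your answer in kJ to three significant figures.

W ≈ -12.5 kJ

Isothermal process: W = nRT ln(V₂/V₁) = nRT ln(P₁/P₂).
W = (3.75)(8.314)(451) × ln(603/1470)
  = 14061 × ln(0.4102) = 14061 × -0.8911
W_by_gas = -12530 J.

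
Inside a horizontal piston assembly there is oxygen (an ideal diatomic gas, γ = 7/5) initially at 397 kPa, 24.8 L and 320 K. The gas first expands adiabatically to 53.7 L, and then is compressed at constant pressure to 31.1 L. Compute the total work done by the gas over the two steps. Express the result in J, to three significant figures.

W_total ≈ 3500 J

Step 1 (adiabatic): W = (P₁V₁ − P₂V₂)/(γ−1) = (9846 − 7228)/0.4 = 6543 J.
After step 1: P = 134.6 kPa, V = 53.7 L, T = 234.9 K.
Step 2 (isobaric): W = PΔV = (134.6 kPa)(31.1 − 53.7 L) = -3042 J.
W_total = 6543 − 3042 = 3501 J.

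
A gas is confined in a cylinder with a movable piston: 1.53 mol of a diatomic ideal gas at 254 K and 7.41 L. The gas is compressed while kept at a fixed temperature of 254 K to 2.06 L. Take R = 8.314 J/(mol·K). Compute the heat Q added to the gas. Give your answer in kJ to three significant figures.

Q ≈ -4.14 kJ

Isothermal ⇒ ΔU = 0, so Q = W = nRT ln(V₂/V₁).
Q = (1.53)(8.314)(254) ln(2.06/7.41) = 3231 × -1.28 = -4136 J.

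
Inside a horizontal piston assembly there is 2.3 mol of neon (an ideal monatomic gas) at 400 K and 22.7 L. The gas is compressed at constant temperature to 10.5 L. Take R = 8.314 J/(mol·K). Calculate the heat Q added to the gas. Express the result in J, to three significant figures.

Q ≈ -5900 J

Isothermal ⇒ ΔU = 0, so Q = W = nRT ln(V₂/V₁).
Q = (2.3)(8.314)(400) ln(10.5/22.7) = 7649 × -0.771 = -5897 J.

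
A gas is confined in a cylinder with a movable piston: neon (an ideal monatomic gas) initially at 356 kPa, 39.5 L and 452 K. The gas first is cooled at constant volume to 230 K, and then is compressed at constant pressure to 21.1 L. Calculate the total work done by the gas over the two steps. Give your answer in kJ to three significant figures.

W_total ≈ -3.33 kJ

Step 1 (isochoric): W = 0 (constant volume).
After step 1: P = 181.2 kPa (V unchanged).
Step 2 (isobaric): W = PΔV = (181.2 kPa)(21.1 − 39.5 L) = -3333 J.
W_total = 0 − 3333 = -3333 J.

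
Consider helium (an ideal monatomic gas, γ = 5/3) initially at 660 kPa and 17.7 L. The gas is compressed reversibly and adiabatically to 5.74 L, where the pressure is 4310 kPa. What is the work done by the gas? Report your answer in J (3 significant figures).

Adiabatic: W = (P₁V₁ − P₂V₂)/(γ − 1) with γ = 5/3.
P₁V₁ = 11682 J, P₂V₂ = 24739 J.
W = (11682 − 24739) / 0.6667 = -19586 J.

W ≈ -19600 J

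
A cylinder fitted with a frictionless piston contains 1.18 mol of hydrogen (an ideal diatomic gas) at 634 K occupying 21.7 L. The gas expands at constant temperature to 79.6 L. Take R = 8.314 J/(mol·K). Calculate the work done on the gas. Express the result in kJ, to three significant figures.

W ≈ -8.08 kJ

Isothermal: W = nRT ln(V₂/V₁).
W = (1.18)(8.314)(634) × ln(79.6/21.7)
  = 6220 × 1.3
W_by_gas = 8084 J; work on gas = −W_by = -8084 J.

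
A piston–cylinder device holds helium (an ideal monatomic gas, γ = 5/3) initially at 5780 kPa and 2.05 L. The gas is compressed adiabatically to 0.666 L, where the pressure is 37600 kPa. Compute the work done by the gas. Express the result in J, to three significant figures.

Adiabatic: W = (P₁V₁ − P₂V₂)/(γ − 1) with γ = 5/3.
P₁V₁ = 11849 J, P₂V₂ = 25042 J.
W = (11849 − 25042) / 0.6667 = -19789 J.

W ≈ -19800 J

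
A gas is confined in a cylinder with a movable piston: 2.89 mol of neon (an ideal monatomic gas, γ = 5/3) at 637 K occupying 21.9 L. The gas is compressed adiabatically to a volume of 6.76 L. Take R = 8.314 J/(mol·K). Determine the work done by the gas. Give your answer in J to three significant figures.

W ≈ -27300 J

Adiabatic: TV^(γ−1) = const with γ = 5/3.
T₂ = T₁ (V₁/V₂)^(γ−1) = 637 × (21.9/6.76)^0.667 = 637 × 2.189 = 1395 K.
W_by = nCᵥ(T₁ − T₂) = (2.89)(12.47)(637 − 1395) = -27307 J.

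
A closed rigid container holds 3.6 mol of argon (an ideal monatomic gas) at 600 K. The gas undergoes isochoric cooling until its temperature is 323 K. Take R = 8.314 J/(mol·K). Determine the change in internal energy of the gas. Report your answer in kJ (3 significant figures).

ΔU ≈ -12.4 kJ

Constant volume ⇒ W = 0, so Q = ΔU = nCᵥΔT with Cᵥ = 3R/2 = 12.47 J/(mol·K).
ΔU = (3.6)(12.47)(323 − 600) = -12436 J.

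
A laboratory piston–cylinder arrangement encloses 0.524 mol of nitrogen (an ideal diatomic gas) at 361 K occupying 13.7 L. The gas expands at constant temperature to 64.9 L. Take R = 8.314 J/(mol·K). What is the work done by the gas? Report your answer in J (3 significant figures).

Isothermal: W = nRT ln(V₂/V₁).
W = (0.524)(8.314)(361) × ln(64.9/13.7)
  = 1573 × 1.555
W_by_gas = 2446 J.

W ≈ 2450 J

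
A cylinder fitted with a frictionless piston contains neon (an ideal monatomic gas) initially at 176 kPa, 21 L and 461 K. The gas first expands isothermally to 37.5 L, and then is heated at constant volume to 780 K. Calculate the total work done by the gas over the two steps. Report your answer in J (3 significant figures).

Step 1 (isothermal): W = P₁V₁ ln(V₂/V₁) = (3696) ln(37.5/21) = 2143 J.
Step 2 (isochoric): W = 0 (constant volume).
W_total = 2143 + 0 = 2143 J.

W_total ≈ 2140 J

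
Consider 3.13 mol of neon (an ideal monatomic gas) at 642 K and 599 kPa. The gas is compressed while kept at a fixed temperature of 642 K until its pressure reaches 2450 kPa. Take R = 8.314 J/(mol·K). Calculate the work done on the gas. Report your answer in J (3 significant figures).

W ≈ 23500 J

Isothermal process: W = nRT ln(V₂/V₁) = nRT ln(P₁/P₂).
W = (3.13)(8.314)(642) × ln(599/2450)
  = 16707 × ln(0.2445) = 16707 × -1.409
W_by_gas = -23533 J; work on gas = −W_by = 23533 J.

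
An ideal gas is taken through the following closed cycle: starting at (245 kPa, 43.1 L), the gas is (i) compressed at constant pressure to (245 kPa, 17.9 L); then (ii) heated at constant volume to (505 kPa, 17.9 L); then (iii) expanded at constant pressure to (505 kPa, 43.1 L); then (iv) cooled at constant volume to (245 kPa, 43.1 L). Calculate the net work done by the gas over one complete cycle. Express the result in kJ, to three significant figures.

W_net ≈ 6.55 kJ

Constant-volume legs do no work.
W(i) = (245)(17.9 − 43.1) = -6174 J; W(iii) = (505)(43.1 − 17.9) = 12726 J.
W_net = -6174 + 12726 = 6552 J (the clockwise enclosed area).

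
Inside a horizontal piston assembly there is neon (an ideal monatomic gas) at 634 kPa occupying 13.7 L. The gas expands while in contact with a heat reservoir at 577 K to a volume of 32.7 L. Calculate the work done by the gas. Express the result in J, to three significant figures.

W ≈ 7560 J

Isothermal: W = nRT ln(V₂/V₁) = P₁V₁ ln(V₂/V₁).
P₁V₁ = (634 kPa)(13.7 L) = 8686 J.
W = 8686 × ln(32.7/13.7) = 8686 × 0.87
W_by_gas = 7556 J.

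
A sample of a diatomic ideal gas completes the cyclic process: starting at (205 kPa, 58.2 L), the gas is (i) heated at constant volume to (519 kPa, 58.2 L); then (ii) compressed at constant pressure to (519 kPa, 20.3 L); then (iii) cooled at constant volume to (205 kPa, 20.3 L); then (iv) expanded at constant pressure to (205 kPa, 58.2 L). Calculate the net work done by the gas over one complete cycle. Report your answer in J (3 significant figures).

W_net ≈ -11900 J

Constant-volume legs do no work.
W(ii) = (519)(20.3 − 58.2) = -19670 J; W(iv) = (205)(58.2 − 20.3) = 7770 J.
W_net = -19670 + 7770 = -11901 J (the counter-clockwise enclosed area).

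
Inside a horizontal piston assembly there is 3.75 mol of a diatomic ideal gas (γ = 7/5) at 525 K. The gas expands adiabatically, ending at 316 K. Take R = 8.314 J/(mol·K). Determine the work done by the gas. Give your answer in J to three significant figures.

Adiabatic ⇒ Q = 0, so W_by = −ΔU = nCᵥ(T₁ − T₂).
Cᵥ = 5R/2 = 20.79 J/(mol·K).
W = (3.75)(20.79)(525 − 316) = 16290 J.

W ≈ 16300 J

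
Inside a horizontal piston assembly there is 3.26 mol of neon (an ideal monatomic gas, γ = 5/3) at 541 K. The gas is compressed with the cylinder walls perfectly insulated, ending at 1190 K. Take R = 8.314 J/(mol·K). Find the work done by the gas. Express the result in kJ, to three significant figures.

W ≈ -26.4 kJ

Adiabatic ⇒ Q = 0, so W_by = −ΔU = nCᵥ(T₁ − T₂).
Cᵥ = 3R/2 = 12.47 J/(mol·K).
W = (3.26)(12.47)(541 − 1190) = -26385 J.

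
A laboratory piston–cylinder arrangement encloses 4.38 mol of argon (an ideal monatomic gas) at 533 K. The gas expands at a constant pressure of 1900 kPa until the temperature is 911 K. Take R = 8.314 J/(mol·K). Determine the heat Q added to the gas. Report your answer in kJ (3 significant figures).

Isobaric: W = nRΔT = (4.38)(8.314)(378) = 13765 J.
ΔU = nCᵥΔT with Cᵥ = 3R/2: ΔU = (4.38)(12.47)(378) = 20647 J.
Q = ΔU + W = 20647 + 13765 = 34412 J.

Q ≈ 34.4 kJ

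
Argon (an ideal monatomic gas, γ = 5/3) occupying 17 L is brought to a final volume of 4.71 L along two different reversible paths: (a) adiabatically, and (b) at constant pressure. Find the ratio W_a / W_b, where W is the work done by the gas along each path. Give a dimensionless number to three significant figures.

W_a / W_b ≈ 2.81

Path (a) adiabatic: W = P₁V₁(1 − (V₁/V₂)^(γ−1))/(γ−1) → W_a/(P₁V₁) = -2.029.
Path (b) isobaric: W = P₁(V₂ − V₁) → W_b/(P₁V₁) = -0.7229.
W_a / W_b = -2.029 / -0.7229 = 2.807.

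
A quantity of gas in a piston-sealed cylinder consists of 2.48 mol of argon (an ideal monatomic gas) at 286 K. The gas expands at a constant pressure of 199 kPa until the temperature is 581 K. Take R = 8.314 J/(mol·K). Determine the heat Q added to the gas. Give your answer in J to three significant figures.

Isobaric: W = nRΔT = (2.48)(8.314)(295) = 6083 J.
ΔU = nCᵥΔT with Cᵥ = 3R/2: ΔU = (2.48)(12.47)(295) = 9124 J.
Q = ΔU + W = 9124 + 6083 = 15206 J.

Q ≈ 15200 J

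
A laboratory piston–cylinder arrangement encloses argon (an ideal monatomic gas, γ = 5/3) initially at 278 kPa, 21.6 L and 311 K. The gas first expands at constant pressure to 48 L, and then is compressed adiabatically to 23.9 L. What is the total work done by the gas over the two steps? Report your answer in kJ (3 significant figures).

Step 1 (isobaric): W = PΔV = (278 kPa)(48 − 21.6 L) = 7339 J.
After step 1: P = 278 kPa, V = 48 L, T = 691.1 K.
Step 2 (adiabatic): W = (P₁V₁ − P₂V₂)/(γ−1) = (13344 − 21241)/0.667 = -11846 J.
W_total = 7339 − 11846 = -4507 J.

W_total ≈ -4.51 kJ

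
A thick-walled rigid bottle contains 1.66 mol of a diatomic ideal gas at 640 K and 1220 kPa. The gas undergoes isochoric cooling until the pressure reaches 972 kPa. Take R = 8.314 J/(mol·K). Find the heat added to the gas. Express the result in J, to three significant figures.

Q ≈ -4490 J

Constant volume ⇒ W = 0, so Q = ΔU = nCᵥΔT with Cᵥ = 5R/2 = 20.79 J/(mol·K).
At constant V, T₂/T₁ = P₂/P₁ ⇒ ΔT = T₁(P₂/P₁ − 1) = 640·(972/1220 − 1) = -130.1 K.
ΔU = (1.66)(20.79)(-130.1) = -4489 J.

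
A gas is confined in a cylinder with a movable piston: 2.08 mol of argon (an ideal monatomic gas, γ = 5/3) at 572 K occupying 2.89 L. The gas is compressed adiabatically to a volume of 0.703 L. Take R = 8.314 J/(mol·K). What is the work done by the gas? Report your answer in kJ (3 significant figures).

Adiabatic: TV^(γ−1) = const with γ = 5/3.
T₂ = T₁ (V₁/V₂)^(γ−1) = 572 × (2.89/0.703)^0.667 = 572 × 2.566 = 1468 K.
W_by = nCᵥ(T₁ − T₂) = (2.08)(12.47)(572 − 1468) = -23239 J.

W ≈ -23.2 kJ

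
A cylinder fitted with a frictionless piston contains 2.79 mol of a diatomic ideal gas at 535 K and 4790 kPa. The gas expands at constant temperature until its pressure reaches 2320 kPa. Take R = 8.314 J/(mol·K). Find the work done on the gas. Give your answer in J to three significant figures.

Isothermal process: W = nRT ln(V₂/V₁) = nRT ln(P₁/P₂).
W = (2.79)(8.314)(535) × ln(4790/2320)
  = 12410 × ln(2.065) = 12410 × 0.725
W_by_gas = 8997 J; work on gas = −W_by = -8997 J.

W ≈ -9000 J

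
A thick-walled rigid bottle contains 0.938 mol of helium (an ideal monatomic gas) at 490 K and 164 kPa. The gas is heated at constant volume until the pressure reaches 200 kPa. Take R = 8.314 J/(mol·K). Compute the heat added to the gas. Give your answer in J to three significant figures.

Constant volume ⇒ W = 0, so Q = ΔU = nCᵥΔT with Cᵥ = 3R/2 = 12.47 J/(mol·K).
At constant V, T₂/T₁ = P₂/P₁ ⇒ ΔT = T₁(P₂/P₁ − 1) = 490·(200/164 − 1) = 107.6 K.
ΔU = (0.938)(12.47)(107.6) = 1258 J.

Q ≈ 1260 J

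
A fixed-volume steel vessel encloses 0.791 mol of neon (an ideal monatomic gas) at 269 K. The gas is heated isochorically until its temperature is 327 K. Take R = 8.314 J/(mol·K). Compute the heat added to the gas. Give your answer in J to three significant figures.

Q ≈ 572 J

Constant volume ⇒ W = 0, so Q = ΔU = nCᵥΔT with Cᵥ = 3R/2 = 12.47 J/(mol·K).
ΔU = (0.791)(12.47)(327 − 269) = 572.1 J.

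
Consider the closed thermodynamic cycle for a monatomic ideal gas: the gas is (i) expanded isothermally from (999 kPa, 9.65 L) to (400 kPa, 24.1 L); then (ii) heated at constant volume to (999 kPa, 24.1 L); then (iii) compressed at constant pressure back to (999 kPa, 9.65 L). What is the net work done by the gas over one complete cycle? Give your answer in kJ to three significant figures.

W_net ≈ -5.61 kJ

Leg (i): W = PᵢVᵢ ln(V_f/Vᵢ) = (9640) ln(24.1/9.65) = 8823 J.
Leg (ii): W = 0.
Leg (iii): W = PΔV = (999)(9.65 − 24.1) = -14436 J.
W_net = 8823 − 14436 = -5612 J.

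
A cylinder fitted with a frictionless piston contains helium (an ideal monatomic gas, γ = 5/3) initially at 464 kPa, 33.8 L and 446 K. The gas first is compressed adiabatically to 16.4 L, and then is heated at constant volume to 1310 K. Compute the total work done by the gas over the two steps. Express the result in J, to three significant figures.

Step 1 (adiabatic): W = (P₁V₁ − P₂V₂)/(γ−1) = (15683 − 25399)/0.667 = -14574 J.
Step 2 (isochoric): W = 0 (constant volume).
W_total = -14574 + 0 = -14574 J.

W_total ≈ -14600 J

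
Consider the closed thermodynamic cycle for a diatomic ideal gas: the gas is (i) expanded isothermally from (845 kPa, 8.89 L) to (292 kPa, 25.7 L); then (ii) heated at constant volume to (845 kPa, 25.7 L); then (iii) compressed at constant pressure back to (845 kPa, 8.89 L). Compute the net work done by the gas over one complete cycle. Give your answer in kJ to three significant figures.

W_net ≈ -6.23 kJ

Leg (i): W = PᵢVᵢ ln(V_f/Vᵢ) = (7512) ln(25.7/8.89) = 7975 J.
Leg (ii): W = 0.
Leg (iii): W = PΔV = (845)(8.89 − 25.7) = -14204 J.
W_net = 7975 − 14204 = -6230 J.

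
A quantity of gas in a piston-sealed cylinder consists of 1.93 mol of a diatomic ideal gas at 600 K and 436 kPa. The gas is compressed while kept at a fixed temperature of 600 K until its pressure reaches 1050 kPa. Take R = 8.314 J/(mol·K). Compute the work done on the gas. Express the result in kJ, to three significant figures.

Isothermal process: W = nRT ln(V₂/V₁) = nRT ln(P₁/P₂).
W = (1.93)(8.314)(600) × ln(436/1050)
  = 9628 × ln(0.4152) = 9628 × -0.8789
W_by_gas = -8462 J; work on gas = −W_by = 8462 J.

W ≈ 8.46 kJ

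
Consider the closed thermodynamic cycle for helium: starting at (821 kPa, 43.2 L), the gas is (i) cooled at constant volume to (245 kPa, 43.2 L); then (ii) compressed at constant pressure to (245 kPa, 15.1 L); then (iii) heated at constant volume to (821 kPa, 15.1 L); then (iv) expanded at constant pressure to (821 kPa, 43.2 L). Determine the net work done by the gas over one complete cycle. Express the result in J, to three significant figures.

W_net ≈ 16200 J

Constant-volume legs do no work.
W(ii) = (245)(15.1 − 43.2) = -6884 J; W(iv) = (821)(43.2 − 15.1) = 23070 J.
W_net = -6884 + 23070 = 16186 J (the clockwise enclosed area).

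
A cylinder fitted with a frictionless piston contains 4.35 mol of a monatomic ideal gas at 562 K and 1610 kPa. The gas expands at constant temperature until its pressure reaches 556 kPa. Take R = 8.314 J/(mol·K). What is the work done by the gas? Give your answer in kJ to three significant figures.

Isothermal process: W = nRT ln(V₂/V₁) = nRT ln(P₁/P₂).
W = (4.35)(8.314)(562) × ln(1610/556)
  = 20325 × ln(2.896) = 20325 × 1.063
W_by_gas = 21610 J.

W ≈ 21.6 kJ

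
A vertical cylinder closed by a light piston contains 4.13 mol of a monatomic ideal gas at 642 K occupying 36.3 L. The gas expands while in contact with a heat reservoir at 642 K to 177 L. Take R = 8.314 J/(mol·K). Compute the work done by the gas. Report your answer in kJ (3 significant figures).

W ≈ 34.9 kJ

Isothermal: W = nRT ln(V₂/V₁).
W = (4.13)(8.314)(642) × ln(177/36.3)
  = 22044 × 1.584
W_by_gas = 34925 J.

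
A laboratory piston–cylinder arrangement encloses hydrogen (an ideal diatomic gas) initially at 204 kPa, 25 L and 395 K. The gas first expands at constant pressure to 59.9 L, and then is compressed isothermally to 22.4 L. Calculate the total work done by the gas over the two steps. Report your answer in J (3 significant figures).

Step 1 (isobaric): W = PΔV = (204 kPa)(59.9 − 25 L) = 7120 J.
After step 1: P = 204 kPa, V = 59.9 L, T = 946.4 K.
Step 2 (isothermal): W = P₁V₁ ln(V₂/V₁) = (12220) ln(22.4/59.9) = -12019 J.
W_total = 7120 − 12019 = -4900 J.

W_total ≈ -4900 J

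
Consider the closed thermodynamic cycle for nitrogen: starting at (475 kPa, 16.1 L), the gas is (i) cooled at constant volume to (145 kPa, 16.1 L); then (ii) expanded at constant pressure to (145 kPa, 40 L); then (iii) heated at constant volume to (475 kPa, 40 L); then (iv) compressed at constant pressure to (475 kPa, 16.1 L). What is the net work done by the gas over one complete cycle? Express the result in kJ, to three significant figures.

W_net ≈ -7.89 kJ

Constant-volume legs do no work.
W(ii) = (145)(40 − 16.1) = 3466 J; W(iv) = (475)(16.1 − 40) = -11352 J.
W_net = 3466 − 11352 = -7887 J (the counter-clockwise enclosed area).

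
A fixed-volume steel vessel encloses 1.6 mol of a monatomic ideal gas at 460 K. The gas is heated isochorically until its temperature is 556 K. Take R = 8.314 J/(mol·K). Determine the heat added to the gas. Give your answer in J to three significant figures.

Q ≈ 1920 J

Constant volume ⇒ W = 0, so Q = ΔU = nCᵥΔT with Cᵥ = 3R/2 = 12.47 J/(mol·K).
ΔU = (1.6)(12.47)(556 − 460) = 1916 J.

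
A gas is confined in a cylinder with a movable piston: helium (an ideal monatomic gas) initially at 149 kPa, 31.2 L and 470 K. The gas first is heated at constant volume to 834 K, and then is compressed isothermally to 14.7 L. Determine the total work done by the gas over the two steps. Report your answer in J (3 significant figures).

Step 1 (isochoric): W = 0 (constant volume).
After step 1: P = 264.4 kPa (V unchanged).
Step 2 (isothermal): W = P₁V₁ ln(V₂/V₁) = (8249) ln(14.7/31.2) = -6208 J.
W_total = 0 − 6208 = -6208 J.

W_total ≈ -6210 J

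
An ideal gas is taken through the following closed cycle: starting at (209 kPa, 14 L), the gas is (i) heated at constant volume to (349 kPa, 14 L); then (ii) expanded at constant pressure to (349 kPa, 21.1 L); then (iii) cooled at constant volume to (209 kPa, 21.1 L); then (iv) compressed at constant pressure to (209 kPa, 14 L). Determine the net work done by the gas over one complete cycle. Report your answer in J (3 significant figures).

W_net ≈ 994 J

Constant-volume legs do no work.
W(ii) = (349)(21.1 − 14) = 2478 J; W(iv) = (209)(14 − 21.1) = -1484 J.
W_net = 2478 − 1484 = 994 J (the clockwise enclosed area).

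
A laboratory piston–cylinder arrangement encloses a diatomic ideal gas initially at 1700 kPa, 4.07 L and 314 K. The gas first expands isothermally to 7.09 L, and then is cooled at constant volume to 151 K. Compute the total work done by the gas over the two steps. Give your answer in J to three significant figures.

W_total ≈ 3840 J

Step 1 (isothermal): W = P₁V₁ ln(V₂/V₁) = (6919) ln(7.09/4.07) = 3840 J.
Step 2 (isochoric): W = 0 (constant volume).
W_total = 3840 + 0 = 3840 J.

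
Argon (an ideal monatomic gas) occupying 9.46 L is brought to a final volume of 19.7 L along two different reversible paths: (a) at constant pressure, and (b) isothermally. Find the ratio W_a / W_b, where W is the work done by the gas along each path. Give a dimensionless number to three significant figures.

Path (a) isobaric: W = P₁(V₂ − V₁) → W_a/(P₁V₁) = 1.082.
Path (b) isothermal: W = P₁V₁ ln(V₂/V₁) → W_b/(P₁V₁) = 0.7335.
W_a / W_b = 1.082 / 0.7335 = 1.476.

W_a / W_b ≈ 1.48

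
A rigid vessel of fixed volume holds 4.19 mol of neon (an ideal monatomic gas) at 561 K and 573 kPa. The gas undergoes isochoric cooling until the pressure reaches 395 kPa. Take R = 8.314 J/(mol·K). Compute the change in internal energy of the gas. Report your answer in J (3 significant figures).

Constant volume ⇒ W = 0, so Q = ΔU = nCᵥΔT with Cᵥ = 3R/2 = 12.47 J/(mol·K).
At constant V, T₂/T₁ = P₂/P₁ ⇒ ΔT = T₁(P₂/P₁ − 1) = 561·(395/573 − 1) = -174.3 K.
ΔU = (4.19)(12.47)(-174.3) = -9106 J.

ΔU ≈ -9110 J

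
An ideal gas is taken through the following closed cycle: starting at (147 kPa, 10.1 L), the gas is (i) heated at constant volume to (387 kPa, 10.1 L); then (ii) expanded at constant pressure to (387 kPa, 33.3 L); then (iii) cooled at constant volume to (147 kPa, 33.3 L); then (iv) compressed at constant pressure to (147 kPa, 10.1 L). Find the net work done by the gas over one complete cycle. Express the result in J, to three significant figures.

W_net ≈ 5570 J

Constant-volume legs do no work.
W(ii) = (387)(33.3 − 10.1) = 8978 J; W(iv) = (147)(10.1 − 33.3) = -3410 J.
W_net = 8978 − 3410 = 5568 J (the clockwise enclosed area).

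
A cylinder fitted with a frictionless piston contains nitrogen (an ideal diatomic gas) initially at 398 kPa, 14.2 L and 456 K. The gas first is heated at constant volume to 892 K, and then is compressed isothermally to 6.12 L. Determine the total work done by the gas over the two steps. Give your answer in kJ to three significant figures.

Step 1 (isochoric): W = 0 (constant volume).
After step 1: P = 778.5 kPa (V unchanged).
Step 2 (isothermal): W = P₁V₁ ln(V₂/V₁) = (11055) ln(6.12/14.2) = -9305 J.
W_total = 0 − 9305 = -9305 J.

W_total ≈ -9.31 kJ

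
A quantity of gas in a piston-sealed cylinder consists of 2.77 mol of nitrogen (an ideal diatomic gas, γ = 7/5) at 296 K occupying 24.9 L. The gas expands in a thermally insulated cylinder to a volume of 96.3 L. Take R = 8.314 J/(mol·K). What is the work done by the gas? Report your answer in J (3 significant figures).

Adiabatic: TV^(γ−1) = const with γ = 7/5.
T₂ = T₁ (V₁/V₂)^(γ−1) = 296 × (24.9/96.3)^0.4 = 296 × 0.5821 = 172.3 K.
W_by = nCᵥ(T₁ − T₂) = (2.77)(20.79)(296 − 172.3) = 7121 J.

W ≈ 7120 J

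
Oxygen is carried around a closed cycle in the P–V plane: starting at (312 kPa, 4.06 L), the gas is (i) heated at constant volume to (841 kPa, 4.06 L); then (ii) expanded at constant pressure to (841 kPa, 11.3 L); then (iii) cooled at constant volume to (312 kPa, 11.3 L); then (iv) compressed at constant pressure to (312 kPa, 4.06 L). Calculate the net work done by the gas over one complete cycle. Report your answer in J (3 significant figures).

Constant-volume legs do no work.
W(ii) = (841)(11.3 − 4.06) = 6089 J; W(iv) = (312)(4.06 − 11.3) = -2259 J.
W_net = 6089 − 2259 = 3830 J (the clockwise enclosed area).

W_net ≈ 3830 J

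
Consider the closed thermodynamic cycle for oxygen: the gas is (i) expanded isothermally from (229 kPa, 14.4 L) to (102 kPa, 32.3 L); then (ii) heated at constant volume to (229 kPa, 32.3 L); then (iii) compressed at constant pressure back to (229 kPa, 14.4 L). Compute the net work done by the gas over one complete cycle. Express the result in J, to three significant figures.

W_net ≈ -1440 J

Leg (i): W = PᵢVᵢ ln(V_f/Vᵢ) = (3298) ln(32.3/14.4) = 2664 J.
Leg (ii): W = 0.
Leg (iii): W = PΔV = (229)(14.4 − 32.3) = -4099 J.
W_net = 2664 − 4099 = -1435 J.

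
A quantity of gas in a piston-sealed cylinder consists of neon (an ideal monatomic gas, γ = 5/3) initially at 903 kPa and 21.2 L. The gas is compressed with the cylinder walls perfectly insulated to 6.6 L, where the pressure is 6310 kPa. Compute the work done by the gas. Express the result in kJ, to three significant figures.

Adiabatic: W = (P₁V₁ − P₂V₂)/(γ − 1) with γ = 5/3.
P₁V₁ = 19144 J, P₂V₂ = 41646 J.
W = (19144 − 41646) / 0.6667 = -33754 J.

W ≈ -33.8 kJ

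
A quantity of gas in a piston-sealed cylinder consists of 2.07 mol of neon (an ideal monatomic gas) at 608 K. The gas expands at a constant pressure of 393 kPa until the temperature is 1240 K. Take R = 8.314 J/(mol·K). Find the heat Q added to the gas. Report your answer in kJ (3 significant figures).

Isobaric: W = nRΔT = (2.07)(8.314)(632) = 10877 J.
ΔU = nCᵥΔT with Cᵥ = 3R/2: ΔU = (2.07)(12.47)(632) = 16315 J.
Q = ΔU + W = 16315 + 10877 = 27192 J.

Q ≈ 27.2 kJ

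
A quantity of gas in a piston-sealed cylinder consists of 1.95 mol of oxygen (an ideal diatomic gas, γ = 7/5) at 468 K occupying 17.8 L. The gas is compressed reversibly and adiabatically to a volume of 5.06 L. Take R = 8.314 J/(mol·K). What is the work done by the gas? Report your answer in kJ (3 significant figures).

W ≈ -12.4 kJ

Adiabatic: TV^(γ−1) = const with γ = 7/5.
T₂ = T₁ (V₁/V₂)^(γ−1) = 468 × (17.8/5.06)^0.4 = 468 × 1.654 = 774 K.
W_by = nCᵥ(T₁ − T₂) = (1.95)(20.79)(468 − 774) = -12403 J.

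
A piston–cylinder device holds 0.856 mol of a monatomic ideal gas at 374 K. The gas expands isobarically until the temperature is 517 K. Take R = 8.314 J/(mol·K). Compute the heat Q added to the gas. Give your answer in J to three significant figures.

Isobaric: W = nRΔT = (0.856)(8.314)(143) = 1018 J.
ΔU = nCᵥΔT with Cᵥ = 3R/2: ΔU = (0.856)(12.47)(143) = 1527 J.
Q = ΔU + W = 1527 + 1018 = 2544 J.

Q ≈ 2540 J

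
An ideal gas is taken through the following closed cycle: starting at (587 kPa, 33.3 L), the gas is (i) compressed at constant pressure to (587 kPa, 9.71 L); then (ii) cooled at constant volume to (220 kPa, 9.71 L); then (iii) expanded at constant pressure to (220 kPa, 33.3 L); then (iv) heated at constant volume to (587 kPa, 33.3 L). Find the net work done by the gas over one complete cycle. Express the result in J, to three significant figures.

Constant-volume legs do no work.
W(i) = (587)(9.71 − 33.3) = -13847 J; W(iii) = (220)(33.3 − 9.71) = 5190 J.
W_net = -13847 + 5190 = -8658 J (the counter-clockwise enclosed area).

W_net ≈ -8660 J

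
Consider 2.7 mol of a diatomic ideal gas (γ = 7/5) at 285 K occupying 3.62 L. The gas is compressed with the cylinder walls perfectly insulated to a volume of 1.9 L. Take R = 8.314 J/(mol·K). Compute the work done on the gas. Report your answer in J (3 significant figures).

W ≈ 4700 J

Adiabatic: TV^(γ−1) = const with γ = 7/5.
T₂ = T₁ (V₁/V₂)^(γ−1) = 285 × (3.62/1.9)^0.4 = 285 × 1.294 = 368.8 K.
W_by = nCᵥ(T₁ − T₂) = (2.7)(20.79)(285 − 368.8) = -4705 J.
Work on gas = −W_by = 4705 J.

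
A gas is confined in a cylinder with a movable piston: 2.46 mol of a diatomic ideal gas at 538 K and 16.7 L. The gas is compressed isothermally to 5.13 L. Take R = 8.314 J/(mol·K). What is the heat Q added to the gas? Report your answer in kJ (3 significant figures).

Q ≈ -13.0 kJ

Isothermal ⇒ ΔU = 0, so Q = W = nRT ln(V₂/V₁).
Q = (2.46)(8.314)(538) ln(5.13/16.7) = 11003 × -1.18 = -12987 J.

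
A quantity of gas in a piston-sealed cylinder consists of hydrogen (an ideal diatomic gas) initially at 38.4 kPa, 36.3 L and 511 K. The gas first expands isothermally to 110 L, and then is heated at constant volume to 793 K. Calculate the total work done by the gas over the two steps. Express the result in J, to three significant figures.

Step 1 (isothermal): W = P₁V₁ ln(V₂/V₁) = (1394) ln(110/36.3) = 1545 J.
Step 2 (isochoric): W = 0 (constant volume).
W_total = 1545 + 0 = 1545 J.

W_total ≈ 1550 J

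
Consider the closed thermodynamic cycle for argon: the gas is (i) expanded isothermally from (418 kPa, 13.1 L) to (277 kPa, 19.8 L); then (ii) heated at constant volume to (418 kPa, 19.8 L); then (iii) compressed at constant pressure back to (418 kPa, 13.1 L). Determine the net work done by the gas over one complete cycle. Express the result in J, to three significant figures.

Leg (i): W = PᵢVᵢ ln(V_f/Vᵢ) = (5476) ln(19.8/13.1) = 2262 J.
Leg (ii): W = 0.
Leg (iii): W = PΔV = (418)(13.1 − 19.8) = -2801 J.
W_net = 2262 − 2801 = -538.7 J.

W_net ≈ -539 J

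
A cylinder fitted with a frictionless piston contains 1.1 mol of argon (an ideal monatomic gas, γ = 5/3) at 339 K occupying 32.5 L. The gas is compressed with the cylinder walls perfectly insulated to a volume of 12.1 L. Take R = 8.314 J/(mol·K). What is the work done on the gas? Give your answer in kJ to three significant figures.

Adiabatic: TV^(γ−1) = const with γ = 5/3.
T₂ = T₁ (V₁/V₂)^(γ−1) = 339 × (32.5/12.1)^0.667 = 339 × 1.932 = 655 K.
W_by = nCᵥ(T₁ − T₂) = (1.1)(12.47)(339 − 655) = -4335 J.
Work on gas = −W_by = 4335 J.

W ≈ 4.34 kJ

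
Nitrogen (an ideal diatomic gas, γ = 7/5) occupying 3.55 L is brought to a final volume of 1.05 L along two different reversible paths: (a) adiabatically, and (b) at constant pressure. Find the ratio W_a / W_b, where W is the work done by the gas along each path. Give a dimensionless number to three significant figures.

W_a / W_b ≈ 2.23

Path (a) adiabatic: W = P₁V₁(1 − (V₁/V₂)^(γ−1))/(γ−1) → W_a/(P₁V₁) = -1.57.
Path (b) isobaric: W = P₁(V₂ − V₁) → W_b/(P₁V₁) = -0.7042.
W_a / W_b = -1.57 / -0.7042 = 2.229.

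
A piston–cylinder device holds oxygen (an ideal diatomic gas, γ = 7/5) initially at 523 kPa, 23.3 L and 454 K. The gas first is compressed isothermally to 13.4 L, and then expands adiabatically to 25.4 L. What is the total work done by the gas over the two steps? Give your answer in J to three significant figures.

W_total ≈ 135 J

Step 1 (isothermal): W = P₁V₁ ln(V₂/V₁) = (12186) ln(13.4/23.3) = -6741 J.
After step 1: P = 909.4 kPa, V = 13.4 L, T = 454 K.
Step 2 (adiabatic): W = (P₁V₁ − P₂V₂)/(γ−1) = (12186 − 9436)/0.4 = 6876 J.
W_total = -6741 + 6876 = 134.7 J.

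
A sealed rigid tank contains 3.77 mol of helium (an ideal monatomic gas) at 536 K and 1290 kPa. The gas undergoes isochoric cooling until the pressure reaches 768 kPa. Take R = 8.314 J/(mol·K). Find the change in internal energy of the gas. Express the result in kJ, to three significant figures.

ΔU ≈ -10.2 kJ

Constant volume ⇒ W = 0, so Q = ΔU = nCᵥΔT with Cᵥ = 3R/2 = 12.47 J/(mol·K).
At constant V, T₂/T₁ = P₂/P₁ ⇒ ΔT = T₁(P₂/P₁ − 1) = 536·(768/1290 − 1) = -216.9 K.
ΔU = (3.77)(12.47)(-216.9) = -10197 J.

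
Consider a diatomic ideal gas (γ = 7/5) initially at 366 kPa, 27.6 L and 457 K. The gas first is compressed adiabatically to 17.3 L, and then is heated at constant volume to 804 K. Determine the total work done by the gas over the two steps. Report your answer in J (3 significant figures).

Step 1 (adiabatic): W = (P₁V₁ − P₂V₂)/(γ−1) = (10102 − 12177)/0.4 = -5188 J.
Step 2 (isochoric): W = 0 (constant volume).
W_total = -5188 + 0 = -5188 J.

W_total ≈ -5190 J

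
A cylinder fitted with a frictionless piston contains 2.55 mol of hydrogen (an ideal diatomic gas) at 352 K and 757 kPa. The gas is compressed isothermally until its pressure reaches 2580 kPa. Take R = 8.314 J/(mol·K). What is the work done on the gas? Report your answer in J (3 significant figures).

W ≈ 9150 J

Isothermal process: W = nRT ln(V₂/V₁) = nRT ln(P₁/P₂).
W = (2.55)(8.314)(352) × ln(757/2580)
  = 7463 × ln(0.2934) = 7463 × -1.226
W_by_gas = -9151 J; work on gas = −W_by = 9151 J.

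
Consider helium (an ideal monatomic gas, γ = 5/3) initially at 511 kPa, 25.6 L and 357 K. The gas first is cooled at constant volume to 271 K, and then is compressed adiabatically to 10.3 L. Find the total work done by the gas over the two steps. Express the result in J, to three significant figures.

Step 1 (isochoric): W = 0 (constant volume).
After step 1: P = 387.9 kPa (V unchanged).
Step 2 (adiabatic): W = (P₁V₁ − P₂V₂)/(γ−1) = (9930 − 18221)/0.667 = -12436 J.
W_total = 0 − 12436 = -12436 J.

W_total ≈ -12400 J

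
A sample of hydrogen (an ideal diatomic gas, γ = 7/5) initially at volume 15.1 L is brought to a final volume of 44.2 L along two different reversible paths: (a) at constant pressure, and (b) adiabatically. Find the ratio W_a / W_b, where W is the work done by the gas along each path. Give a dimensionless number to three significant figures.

W_a / W_b ≈ 2.21

Path (a) isobaric: W = P₁(V₂ − V₁) → W_a/(P₁V₁) = 1.927.
Path (b) adiabatic: W = P₁V₁(1 − (V₁/V₂)^(γ−1))/(γ−1) → W_b/(P₁V₁) = 0.8731.
W_a / W_b = 1.927 / 0.8731 = 2.207.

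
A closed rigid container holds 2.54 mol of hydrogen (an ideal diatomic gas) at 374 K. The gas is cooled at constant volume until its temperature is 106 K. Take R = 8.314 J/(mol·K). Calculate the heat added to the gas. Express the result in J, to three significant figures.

Constant volume ⇒ W = 0, so Q = ΔU = nCᵥΔT with Cᵥ = 5R/2 = 20.79 J/(mol·K).
ΔU = (2.54)(20.79)(106 − 374) = -14149 J.

Q ≈ -14100 J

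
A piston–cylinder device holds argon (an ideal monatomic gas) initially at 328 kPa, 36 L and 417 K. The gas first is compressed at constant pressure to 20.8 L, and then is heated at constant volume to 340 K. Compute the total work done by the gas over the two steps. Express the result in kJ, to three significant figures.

Step 1 (isobaric): W = PΔV = (328 kPa)(20.8 − 36 L) = -4986 J.
Step 2 (isochoric): W = 0 (constant volume).
W_total = -4986 + 0 = -4986 J.

W_total ≈ -4.99 kJ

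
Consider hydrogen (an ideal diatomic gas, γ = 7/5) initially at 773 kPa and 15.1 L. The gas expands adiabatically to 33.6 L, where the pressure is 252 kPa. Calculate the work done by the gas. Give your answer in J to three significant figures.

W ≈ 8010 J

Adiabatic: W = (P₁V₁ − P₂V₂)/(γ − 1) with γ = 7/5.
P₁V₁ = 11672 J, P₂V₂ = 8467 J.
W = (11672 − 8467) / 0.4 = 8013 J.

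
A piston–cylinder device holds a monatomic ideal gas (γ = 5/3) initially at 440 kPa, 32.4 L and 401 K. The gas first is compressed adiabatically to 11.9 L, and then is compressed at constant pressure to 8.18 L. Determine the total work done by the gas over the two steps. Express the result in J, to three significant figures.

Step 1 (adiabatic): W = (P₁V₁ − P₂V₂)/(γ−1) = (14256 − 27797)/0.667 = -20311 J.
After step 1: P = 2336 kPa, V = 11.9 L, T = 781.9 K.
Step 2 (isobaric): W = PΔV = (2336 kPa)(8.18 − 11.9 L) = -8689 J.
W_total = -20311 − 8689 = -29001 J.

W_total ≈ -29000 J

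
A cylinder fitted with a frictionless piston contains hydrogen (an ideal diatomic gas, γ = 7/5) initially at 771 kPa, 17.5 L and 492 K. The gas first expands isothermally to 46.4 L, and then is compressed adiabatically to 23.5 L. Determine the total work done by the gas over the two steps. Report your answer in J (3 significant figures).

Step 1 (isothermal): W = P₁V₁ ln(V₂/V₁) = (13492) ln(46.4/17.5) = 13157 J.
After step 1: P = 290.8 kPa, V = 46.4 L, T = 492 K.
Step 2 (adiabatic): W = (P₁V₁ − P₂V₂)/(γ−1) = (13492 − 17712)/0.4 = -10549 J.
W_total = 13157 − 10549 = 2607 J.

W_total ≈ 2610 J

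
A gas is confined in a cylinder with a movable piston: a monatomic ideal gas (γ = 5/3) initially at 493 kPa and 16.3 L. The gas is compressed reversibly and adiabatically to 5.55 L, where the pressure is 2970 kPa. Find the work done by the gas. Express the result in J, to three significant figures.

W ≈ -12700 J

Adiabatic: W = (P₁V₁ − P₂V₂)/(γ − 1) with γ = 5/3.
P₁V₁ = 8036 J, P₂V₂ = 16484 J.
W = (8036 − 16484) / 0.6667 = -12671 J.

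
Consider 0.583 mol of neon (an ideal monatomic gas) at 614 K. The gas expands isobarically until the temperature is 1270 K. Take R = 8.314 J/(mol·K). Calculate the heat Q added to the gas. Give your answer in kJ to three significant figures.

Q ≈ 7.95 kJ

Isobaric: W = nRΔT = (0.583)(8.314)(656) = 3180 J.
ΔU = nCᵥΔT with Cᵥ = 3R/2: ΔU = (0.583)(12.47)(656) = 4770 J.
Q = ΔU + W = 4770 + 3180 = 7949 J.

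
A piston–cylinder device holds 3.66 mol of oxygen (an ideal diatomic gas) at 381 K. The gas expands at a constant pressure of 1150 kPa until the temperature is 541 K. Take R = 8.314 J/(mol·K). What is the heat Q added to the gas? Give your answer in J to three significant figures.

Q ≈ 17000 J

Isobaric: W = nRΔT = (3.66)(8.314)(160) = 4869 J.
ΔU = nCᵥΔT with Cᵥ = 5R/2: ΔU = (3.66)(20.79)(160) = 12172 J.
Q = ΔU + W = 12172 + 4869 = 17040 J.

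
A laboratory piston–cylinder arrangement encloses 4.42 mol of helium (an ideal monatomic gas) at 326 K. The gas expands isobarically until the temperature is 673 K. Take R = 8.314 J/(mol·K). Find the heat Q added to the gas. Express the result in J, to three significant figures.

Isobaric: W = nRΔT = (4.42)(8.314)(347) = 12752 J.
ΔU = nCᵥΔT with Cᵥ = 3R/2: ΔU = (4.42)(12.47)(347) = 19127 J.
Q = ΔU + W = 19127 + 12752 = 31879 J.

Q ≈ 31900 J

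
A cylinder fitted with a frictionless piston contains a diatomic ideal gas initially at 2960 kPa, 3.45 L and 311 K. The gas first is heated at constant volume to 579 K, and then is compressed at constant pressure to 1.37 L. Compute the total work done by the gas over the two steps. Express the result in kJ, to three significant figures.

W_total ≈ -11.5 kJ

Step 1 (isochoric): W = 0 (constant volume).
After step 1: P = 5511 kPa (V unchanged).
Step 2 (isobaric): W = PΔV = (5511 kPa)(1.37 − 3.45 L) = -11462 J.
W_total = 0 − 11462 = -11462 J.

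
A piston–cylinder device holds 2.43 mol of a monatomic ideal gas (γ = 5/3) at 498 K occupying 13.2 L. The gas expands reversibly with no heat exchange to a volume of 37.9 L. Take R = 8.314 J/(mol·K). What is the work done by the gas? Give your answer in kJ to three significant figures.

Adiabatic: TV^(γ−1) = const with γ = 5/3.
T₂ = T₁ (V₁/V₂)^(γ−1) = 498 × (13.2/37.9)^0.667 = 498 × 0.495 = 246.5 K.
W_by = nCᵥ(T₁ − T₂) = (2.43)(12.47)(498 − 246.5) = 7621 J.

W ≈ 7.62 kJ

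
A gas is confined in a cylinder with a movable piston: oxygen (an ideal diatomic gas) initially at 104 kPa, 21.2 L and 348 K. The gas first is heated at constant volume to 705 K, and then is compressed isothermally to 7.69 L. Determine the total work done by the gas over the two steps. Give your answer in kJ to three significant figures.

Step 1 (isochoric): W = 0 (constant volume).
After step 1: P = 210.7 kPa (V unchanged).
Step 2 (isothermal): W = P₁V₁ ln(V₂/V₁) = (4467) ln(7.69/21.2) = -4530 J.
W_total = 0 − 4530 = -4530 J.

W_total ≈ -4.53 kJ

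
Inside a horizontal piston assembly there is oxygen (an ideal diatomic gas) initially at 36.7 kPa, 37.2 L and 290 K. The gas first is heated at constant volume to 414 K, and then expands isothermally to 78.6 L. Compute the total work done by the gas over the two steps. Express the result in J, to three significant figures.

W_total ≈ 1460 J

Step 1 (isochoric): W = 0 (constant volume).
After step 1: P = 52.39 kPa (V unchanged).
Step 2 (isothermal): W = P₁V₁ ln(V₂/V₁) = (1949) ln(78.6/37.2) = 1458 J.
W_total = 0 + 1458 = 1458 J.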